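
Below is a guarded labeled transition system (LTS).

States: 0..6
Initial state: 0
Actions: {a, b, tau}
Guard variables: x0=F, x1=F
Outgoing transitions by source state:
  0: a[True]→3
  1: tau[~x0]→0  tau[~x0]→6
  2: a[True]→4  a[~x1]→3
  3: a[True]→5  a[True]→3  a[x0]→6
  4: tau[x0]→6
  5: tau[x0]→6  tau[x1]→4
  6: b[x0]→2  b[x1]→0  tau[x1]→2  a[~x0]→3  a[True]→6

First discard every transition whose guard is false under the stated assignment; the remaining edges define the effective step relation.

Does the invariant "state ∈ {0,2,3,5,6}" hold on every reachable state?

Answer: INVARIANT HOLDS

Trace:
Allowed set {0,2,3,5,6}
R = {0,3,5}
  0: safe
  3: safe
  5: safe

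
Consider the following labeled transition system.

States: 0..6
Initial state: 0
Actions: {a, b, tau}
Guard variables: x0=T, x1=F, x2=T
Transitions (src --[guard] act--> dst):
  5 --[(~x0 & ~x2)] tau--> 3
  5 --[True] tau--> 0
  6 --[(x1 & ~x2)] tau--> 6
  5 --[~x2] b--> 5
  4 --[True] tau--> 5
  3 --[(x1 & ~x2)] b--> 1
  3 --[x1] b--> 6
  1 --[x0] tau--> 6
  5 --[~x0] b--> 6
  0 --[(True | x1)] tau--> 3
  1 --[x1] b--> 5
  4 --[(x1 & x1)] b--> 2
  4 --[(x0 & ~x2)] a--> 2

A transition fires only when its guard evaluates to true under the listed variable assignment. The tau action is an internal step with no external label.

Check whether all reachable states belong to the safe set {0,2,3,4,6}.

Answer: INVARIANT HOLDS

Trace:
Safe = {0,2,3,4,6}
R = {0,3}
  0: ✓
  3: ✓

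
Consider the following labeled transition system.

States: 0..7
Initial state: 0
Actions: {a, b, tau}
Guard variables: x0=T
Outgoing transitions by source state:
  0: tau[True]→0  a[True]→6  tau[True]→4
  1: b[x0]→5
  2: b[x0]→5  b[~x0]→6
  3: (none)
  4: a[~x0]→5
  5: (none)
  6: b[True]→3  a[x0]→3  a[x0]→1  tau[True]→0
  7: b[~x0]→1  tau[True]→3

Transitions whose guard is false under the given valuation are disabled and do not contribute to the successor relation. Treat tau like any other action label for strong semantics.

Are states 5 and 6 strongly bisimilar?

Answer: NOT BISIMILAR

Working:
Refine partition for ~:
  π0 = {{0,1,2,3,4,5,6,7}}
  π1 = {{0},{1,2},{3,4,5},{6},{7}}
stable after 2 split(s): 5 block(s)
5∈{3,4,5}, 6∈{6}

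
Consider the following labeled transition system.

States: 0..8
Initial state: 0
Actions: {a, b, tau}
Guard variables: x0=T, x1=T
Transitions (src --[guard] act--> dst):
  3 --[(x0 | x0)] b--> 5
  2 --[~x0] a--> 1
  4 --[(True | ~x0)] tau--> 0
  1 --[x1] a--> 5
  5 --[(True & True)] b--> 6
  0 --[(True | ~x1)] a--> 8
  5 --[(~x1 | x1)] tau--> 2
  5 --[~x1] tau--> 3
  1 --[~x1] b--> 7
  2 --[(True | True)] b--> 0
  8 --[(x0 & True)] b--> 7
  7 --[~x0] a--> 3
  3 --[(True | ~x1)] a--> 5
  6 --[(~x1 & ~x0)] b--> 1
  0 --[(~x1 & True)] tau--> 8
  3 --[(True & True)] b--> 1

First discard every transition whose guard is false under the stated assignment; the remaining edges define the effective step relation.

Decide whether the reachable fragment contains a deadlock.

Answer: DEADLOCK at state 7

Analysis:
Reach set: {0,7,8}
  0: a→8  [deg 1]
  7: ∅  [no exit]
  8: b→7  [deg 1]
trace reaching 7: a·b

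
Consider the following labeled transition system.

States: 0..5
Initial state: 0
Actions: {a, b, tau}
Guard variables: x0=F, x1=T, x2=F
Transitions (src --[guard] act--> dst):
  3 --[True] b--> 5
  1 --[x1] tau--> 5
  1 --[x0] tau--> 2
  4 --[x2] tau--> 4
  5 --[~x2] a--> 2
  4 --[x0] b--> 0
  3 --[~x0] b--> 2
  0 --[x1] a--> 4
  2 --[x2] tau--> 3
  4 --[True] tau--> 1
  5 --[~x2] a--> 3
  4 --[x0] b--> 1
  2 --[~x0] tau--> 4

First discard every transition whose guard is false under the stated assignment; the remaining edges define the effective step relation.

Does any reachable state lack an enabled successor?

Answer: DEADLOCK-FREE

Trace:
R = {0,1,2,3,4,5}
  0: a→4  [1 out]
  1: tau→5  [1 out]
  2: tau→4  [1 out]
  3: b→2  b→5  [2 out]
  4: tau→1  [1 out]
  5: a→2  a→3  [2 out]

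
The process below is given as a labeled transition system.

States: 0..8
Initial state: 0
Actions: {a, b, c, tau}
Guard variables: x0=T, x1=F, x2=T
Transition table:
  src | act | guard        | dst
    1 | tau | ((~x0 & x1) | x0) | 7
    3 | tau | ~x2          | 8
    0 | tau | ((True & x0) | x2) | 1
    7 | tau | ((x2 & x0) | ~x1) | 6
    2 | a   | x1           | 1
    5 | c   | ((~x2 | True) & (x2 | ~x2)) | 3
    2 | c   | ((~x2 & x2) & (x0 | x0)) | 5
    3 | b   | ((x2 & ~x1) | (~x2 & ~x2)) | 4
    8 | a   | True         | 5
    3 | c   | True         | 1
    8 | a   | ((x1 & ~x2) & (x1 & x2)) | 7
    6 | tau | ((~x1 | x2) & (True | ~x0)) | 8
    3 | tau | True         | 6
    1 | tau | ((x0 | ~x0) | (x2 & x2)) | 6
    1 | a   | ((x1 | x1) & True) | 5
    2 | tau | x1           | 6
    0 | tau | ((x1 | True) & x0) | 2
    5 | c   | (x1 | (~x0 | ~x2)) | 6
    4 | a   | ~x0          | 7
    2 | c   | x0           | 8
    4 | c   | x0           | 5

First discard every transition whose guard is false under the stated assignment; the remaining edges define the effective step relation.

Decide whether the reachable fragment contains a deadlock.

R = {0,1,2,3,4,5,6,7,8}
  0: tau→1  tau→2  [2 out]
  1: tau→6  tau→7  [2 out]
  2: c→8  [1 out]
  3: b→4  c→1  tau→6  [3 out]
  4: c→5  [1 out]
  5: c→3  [1 out]
  6: tau→8  [1 out]
  7: tau→6  [1 out]
  8: a→5  [1 out]

Answer: DEADLOCK-FREE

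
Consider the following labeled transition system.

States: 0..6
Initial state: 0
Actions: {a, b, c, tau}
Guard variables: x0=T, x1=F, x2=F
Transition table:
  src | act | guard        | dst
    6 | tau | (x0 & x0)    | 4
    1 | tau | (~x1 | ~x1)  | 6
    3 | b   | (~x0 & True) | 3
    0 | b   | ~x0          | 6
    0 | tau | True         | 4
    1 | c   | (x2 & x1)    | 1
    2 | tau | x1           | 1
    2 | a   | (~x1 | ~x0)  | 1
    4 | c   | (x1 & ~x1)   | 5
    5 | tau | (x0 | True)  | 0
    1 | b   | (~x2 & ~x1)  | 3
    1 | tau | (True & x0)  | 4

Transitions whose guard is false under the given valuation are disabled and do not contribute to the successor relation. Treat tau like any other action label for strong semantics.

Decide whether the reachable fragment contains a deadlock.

Answer: DEADLOCK at state 4

Trace:
R = {0,4}
  0: tau→4  [1 out]
  4: ∅  [no exit]
trace reaching 4: tau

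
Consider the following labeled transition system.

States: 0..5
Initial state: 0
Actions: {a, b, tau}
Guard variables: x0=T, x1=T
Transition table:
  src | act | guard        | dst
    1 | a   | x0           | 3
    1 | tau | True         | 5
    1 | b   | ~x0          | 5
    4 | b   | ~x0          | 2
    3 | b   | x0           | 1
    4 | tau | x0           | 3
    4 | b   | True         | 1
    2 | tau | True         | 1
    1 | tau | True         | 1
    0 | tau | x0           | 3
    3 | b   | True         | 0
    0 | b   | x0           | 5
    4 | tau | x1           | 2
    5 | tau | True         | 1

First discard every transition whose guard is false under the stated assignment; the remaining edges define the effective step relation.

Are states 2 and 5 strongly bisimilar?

Answer: BISIMILAR

Working:
Compute ~ classes (split until stable):
  π0 = {{0,1,2,3,4,5}}
  π1 = {{0,4},{1},{2,5},{3}}
  π2 = {{0},{1},{2,5},{3},{4}}
5 equivalence class(es) (converged in 3)
2∈{2,5}, 5∈{2,5}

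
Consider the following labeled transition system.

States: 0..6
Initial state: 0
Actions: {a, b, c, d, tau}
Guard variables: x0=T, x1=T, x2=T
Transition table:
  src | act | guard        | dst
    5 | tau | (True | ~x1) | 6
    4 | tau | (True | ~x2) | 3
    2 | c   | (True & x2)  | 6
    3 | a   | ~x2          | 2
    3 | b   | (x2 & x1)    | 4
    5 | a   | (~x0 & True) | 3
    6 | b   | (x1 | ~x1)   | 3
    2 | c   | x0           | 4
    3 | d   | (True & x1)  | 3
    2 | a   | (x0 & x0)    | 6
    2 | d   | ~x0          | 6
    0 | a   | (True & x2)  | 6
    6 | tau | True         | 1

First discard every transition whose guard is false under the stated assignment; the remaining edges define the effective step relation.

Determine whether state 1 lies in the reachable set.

Guard filter leaves 10 enabled edge(s).
Layer 0: {0}
Layer 1: {6}  total {0,6}
Layer 2: {1,3}  total {0,1,3,6}
Layer 3: {4}  total {0,1,3,4,6}
R = {0,1,3,4,6}
witness 1: a·tau

Answer: REACHABLE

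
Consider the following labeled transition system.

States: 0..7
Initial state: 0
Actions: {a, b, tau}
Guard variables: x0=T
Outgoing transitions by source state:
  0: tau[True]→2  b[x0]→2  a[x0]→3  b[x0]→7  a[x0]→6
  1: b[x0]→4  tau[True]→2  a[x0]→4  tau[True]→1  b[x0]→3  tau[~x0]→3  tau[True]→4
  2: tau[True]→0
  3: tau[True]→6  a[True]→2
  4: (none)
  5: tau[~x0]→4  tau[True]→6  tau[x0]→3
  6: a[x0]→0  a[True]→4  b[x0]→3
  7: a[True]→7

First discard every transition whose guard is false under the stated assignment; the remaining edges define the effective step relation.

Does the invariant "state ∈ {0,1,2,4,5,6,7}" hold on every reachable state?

Answer: INVARIANT VIOLATED at state 3

Trace:
Allowed set {0,1,2,4,5,6,7}
Reachable = {0,2,3,4,6,7}
  0: ok
  2: ok
  3: ✗ unsafe
  4: ok
  6: ok
  7: ok
counterexample path to 3: a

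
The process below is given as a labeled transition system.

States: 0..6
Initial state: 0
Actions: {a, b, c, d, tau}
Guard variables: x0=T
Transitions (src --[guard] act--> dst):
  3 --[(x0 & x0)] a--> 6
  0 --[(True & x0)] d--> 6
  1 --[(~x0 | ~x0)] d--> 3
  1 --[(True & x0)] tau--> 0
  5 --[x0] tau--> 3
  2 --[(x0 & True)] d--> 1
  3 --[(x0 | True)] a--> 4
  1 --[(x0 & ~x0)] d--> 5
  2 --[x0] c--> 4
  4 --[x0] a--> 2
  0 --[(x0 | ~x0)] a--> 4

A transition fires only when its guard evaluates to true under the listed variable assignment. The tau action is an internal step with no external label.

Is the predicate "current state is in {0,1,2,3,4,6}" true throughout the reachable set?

Answer: INVARIANT HOLDS

Analysis:
Safe = {0,1,2,3,4,6}
Reachable = {0,1,2,4,6}
  0: ✓
  1: ✓
  2: ✓
  4: ✓
  6: ✓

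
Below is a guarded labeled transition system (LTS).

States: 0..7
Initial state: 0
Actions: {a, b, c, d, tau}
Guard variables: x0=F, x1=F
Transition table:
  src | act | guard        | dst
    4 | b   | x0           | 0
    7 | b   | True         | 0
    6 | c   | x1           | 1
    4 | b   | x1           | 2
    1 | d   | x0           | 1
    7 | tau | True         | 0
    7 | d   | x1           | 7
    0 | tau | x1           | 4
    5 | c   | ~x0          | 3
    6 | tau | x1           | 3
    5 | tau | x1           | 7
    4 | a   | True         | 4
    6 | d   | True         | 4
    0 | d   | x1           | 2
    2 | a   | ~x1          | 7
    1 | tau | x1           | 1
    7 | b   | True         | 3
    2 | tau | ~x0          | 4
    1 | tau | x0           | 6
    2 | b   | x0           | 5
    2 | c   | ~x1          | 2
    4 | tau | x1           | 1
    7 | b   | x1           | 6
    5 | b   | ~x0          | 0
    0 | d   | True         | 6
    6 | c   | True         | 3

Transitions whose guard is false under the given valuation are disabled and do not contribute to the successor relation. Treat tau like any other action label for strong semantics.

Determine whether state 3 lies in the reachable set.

Guard filter leaves 12 enabled edge(s).
L0 = {0}
L1 = {6}  now seen {0,6}
L2 = {3,4}  now seen {0,3,4,6}
R = {0,3,4,6}
Path to 3: d·c

Answer: REACHABLE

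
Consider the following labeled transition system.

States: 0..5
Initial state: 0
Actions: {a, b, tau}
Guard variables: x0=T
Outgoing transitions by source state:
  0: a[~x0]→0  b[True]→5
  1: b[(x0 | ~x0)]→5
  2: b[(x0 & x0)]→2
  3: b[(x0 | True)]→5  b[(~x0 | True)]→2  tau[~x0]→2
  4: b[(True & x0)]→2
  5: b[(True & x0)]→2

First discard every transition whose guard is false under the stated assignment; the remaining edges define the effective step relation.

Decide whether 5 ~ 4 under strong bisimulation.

Bisimulation quotient by refinement:
  P[0] = {{0,1,2,3,4,5}}
stable after 1 split(s): 1 block(s)
[5]={0,1,2,3,4,5}  [4]={0,1,2,3,4,5}

Answer: BISIMILAR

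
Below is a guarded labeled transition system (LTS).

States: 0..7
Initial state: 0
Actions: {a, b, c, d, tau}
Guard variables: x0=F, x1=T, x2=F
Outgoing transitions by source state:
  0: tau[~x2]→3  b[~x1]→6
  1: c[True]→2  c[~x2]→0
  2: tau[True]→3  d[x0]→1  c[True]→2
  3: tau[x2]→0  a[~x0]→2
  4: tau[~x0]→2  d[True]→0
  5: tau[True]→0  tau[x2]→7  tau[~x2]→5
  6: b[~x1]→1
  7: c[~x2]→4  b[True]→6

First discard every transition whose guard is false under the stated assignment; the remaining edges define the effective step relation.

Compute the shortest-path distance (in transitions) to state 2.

Answer: 2

Trace:
Breadth-first toward 2:
  Layer 0: {0}
  Layer 1: {3}
  Layer 2: {2}
2 enters at depth 2; path tau·a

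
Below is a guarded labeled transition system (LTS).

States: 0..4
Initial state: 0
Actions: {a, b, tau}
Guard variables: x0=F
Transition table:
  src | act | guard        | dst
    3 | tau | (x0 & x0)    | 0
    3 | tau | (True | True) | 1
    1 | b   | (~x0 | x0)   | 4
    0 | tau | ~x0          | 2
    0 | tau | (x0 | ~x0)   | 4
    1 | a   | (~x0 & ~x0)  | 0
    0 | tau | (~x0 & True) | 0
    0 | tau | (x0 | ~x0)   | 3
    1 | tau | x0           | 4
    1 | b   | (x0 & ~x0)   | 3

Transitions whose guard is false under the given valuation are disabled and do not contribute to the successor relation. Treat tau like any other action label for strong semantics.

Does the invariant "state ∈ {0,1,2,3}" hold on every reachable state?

Answer: INVARIANT VIOLATED at state 4

Working:
Safe = {0,1,2,3}
Reachable = {0,1,2,3,4}
  0: safe
  1: safe
  2: safe
  3: safe
  4: ✗ unsafe
witness against invariant: tau → 4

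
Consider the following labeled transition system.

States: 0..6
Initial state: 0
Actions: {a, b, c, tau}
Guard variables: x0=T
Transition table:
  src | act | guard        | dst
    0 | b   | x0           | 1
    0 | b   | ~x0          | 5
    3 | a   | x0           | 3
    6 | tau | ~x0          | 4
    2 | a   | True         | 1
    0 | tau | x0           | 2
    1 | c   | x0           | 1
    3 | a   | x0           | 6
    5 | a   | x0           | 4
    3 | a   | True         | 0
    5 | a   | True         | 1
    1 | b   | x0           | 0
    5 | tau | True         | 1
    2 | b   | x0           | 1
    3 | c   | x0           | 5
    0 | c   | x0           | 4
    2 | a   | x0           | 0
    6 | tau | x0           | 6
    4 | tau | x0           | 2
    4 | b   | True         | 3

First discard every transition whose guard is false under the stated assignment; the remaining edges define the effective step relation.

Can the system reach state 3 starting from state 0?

Answer: REACHABLE

Trace:
Guard filter leaves 18 enabled edge(s).
depth 0: {0}
depth 1: {1,2,4}  cumulative {0,1,2,4}
depth 2: {3}  cumulative {0,1,2,3,4}
depth 3: {5,6}  cumulative {0,1,2,3,4,5,6}
Reachable = {0,1,2,3,4,5,6}
trace reaching 3: c·b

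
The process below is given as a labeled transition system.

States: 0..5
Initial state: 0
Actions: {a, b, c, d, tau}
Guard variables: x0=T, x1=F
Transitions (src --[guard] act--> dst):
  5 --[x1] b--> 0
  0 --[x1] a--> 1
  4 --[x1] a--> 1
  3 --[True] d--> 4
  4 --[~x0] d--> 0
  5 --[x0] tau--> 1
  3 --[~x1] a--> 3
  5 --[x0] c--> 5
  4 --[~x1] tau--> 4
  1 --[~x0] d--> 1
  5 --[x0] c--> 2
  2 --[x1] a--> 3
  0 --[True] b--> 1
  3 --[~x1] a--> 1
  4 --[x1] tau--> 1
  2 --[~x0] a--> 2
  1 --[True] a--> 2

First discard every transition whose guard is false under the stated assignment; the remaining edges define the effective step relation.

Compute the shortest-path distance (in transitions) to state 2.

Answer: 2

Working:
Layered search for 2:
  Layer 0: {0}
  Layer 1: {1}
  Layer 2: {2}
first hit 2 at d=2 via b·a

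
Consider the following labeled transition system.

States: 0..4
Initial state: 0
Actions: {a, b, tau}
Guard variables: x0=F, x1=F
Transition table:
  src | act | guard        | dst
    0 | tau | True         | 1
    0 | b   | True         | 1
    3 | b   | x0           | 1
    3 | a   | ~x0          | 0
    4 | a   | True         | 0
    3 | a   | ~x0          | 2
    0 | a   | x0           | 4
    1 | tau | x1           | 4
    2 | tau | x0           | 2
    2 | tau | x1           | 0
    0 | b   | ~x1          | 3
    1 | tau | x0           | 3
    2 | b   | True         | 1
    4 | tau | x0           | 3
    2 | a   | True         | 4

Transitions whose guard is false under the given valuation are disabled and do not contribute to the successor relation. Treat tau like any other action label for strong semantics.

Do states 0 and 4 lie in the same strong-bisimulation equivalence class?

Answer: NOT BISIMILAR

Working:
Bisimulation quotient by refinement:
  P[0] = {{0,1,2,3,4}}
  P[1] = {{0},{1},{2},{3,4}}
  P[2] = {{0},{1},{2},{3},{4}}
stable after 3 split(s): 5 block(s)
class of 0: {0}; class of 4: {4}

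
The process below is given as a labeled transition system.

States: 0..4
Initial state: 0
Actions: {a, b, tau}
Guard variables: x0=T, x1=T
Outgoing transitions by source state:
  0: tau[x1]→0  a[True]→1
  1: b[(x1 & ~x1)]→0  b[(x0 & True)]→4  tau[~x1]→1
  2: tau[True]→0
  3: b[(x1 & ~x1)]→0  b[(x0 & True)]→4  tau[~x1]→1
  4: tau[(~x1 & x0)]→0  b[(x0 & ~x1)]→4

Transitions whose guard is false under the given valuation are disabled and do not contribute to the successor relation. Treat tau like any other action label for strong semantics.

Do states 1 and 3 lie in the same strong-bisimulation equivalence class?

Answer: BISIMILAR

Trace:
Refine partition for ~:
  π0 = {{0,1,2,3,4}}
  π1 = {{0},{1,3},{2},{4}}
4 equivalence class(es) (converged in 2)
[1]={1,3}  [3]={1,3}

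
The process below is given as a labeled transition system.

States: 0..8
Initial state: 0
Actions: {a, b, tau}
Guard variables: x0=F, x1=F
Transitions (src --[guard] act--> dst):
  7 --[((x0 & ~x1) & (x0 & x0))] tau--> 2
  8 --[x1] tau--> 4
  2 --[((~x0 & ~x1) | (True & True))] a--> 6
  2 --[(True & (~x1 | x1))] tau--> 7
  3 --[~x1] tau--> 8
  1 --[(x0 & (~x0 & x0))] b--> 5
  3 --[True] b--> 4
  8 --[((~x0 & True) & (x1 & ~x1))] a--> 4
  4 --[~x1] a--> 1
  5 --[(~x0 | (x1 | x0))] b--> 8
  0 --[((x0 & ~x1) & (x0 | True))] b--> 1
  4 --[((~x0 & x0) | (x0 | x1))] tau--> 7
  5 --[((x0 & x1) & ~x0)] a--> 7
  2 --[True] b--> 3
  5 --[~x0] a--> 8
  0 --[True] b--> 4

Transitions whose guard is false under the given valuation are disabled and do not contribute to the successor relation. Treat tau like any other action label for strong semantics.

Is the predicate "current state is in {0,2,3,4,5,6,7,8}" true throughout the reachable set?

Answer: INVARIANT VIOLATED at state 1

Analysis:
Safe = {0,2,3,4,5,6,7,8}
Reach set: {0,1,4}
  0: safe
  1: VIOLATES
  4: safe
counterexample path to 1: b·a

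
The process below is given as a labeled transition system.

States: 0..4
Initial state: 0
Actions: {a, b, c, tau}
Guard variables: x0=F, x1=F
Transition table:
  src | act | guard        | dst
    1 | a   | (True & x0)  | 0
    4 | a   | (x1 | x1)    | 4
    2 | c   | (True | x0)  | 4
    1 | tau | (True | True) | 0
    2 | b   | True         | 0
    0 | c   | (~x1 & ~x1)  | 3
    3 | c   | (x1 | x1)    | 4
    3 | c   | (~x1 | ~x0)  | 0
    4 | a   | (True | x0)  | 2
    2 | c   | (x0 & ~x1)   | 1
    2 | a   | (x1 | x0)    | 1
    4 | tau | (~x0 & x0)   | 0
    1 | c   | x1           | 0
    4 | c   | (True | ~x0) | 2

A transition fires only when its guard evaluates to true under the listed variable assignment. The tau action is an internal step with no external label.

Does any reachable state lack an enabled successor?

Answer: DEADLOCK-FREE

Working:
R = {0,3}
  0: c→3  [deg 1]
  3: c→0  [deg 1]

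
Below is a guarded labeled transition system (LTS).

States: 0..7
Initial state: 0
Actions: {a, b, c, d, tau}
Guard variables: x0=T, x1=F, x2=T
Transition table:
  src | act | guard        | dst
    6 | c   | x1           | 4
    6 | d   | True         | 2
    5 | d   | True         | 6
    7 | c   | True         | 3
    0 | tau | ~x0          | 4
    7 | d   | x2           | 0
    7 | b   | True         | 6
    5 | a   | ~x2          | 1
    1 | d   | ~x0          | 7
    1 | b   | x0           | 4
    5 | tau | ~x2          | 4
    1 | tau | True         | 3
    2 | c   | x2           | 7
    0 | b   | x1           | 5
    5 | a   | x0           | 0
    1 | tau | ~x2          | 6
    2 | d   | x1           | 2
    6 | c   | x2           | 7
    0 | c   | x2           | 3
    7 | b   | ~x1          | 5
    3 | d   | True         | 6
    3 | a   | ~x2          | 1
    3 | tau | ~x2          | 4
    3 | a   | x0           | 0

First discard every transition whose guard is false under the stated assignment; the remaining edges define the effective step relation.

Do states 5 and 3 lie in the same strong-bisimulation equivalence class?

Answer: BISIMILAR

Analysis:
Bisimulation quotient by refinement:
  π0 = {{0,1,2,3,4,5,6,7}}
  π1 = {{0,2},{1},{3,5},{4},{6},{7}}
  π2 = {{0},{1},{2},{3,5},{4},{6},{7}}
7 equivalence class(es) (converged in 3)
5∈{3,5}, 3∈{3,5}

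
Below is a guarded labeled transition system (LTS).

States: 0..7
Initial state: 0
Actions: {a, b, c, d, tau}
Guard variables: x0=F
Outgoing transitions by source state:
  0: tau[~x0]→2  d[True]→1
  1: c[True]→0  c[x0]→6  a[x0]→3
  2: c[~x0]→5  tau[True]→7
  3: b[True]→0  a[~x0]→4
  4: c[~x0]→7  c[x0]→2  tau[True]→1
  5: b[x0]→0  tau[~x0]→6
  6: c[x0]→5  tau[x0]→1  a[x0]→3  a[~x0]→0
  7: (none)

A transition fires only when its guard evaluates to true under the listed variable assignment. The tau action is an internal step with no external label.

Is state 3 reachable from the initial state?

Answer: UNREACHABLE

Trace:
11 transition(s) survive guard evaluation.
Layer 0: {0}
Layer 1: {1,2}  cumulative {0,1,2}
Layer 2: {5,7}  cumulative {0,1,2,5,7}
Layer 3: {6}  cumulative {0,1,2,5,6,7}
Reach set: {0,1,2,5,6,7}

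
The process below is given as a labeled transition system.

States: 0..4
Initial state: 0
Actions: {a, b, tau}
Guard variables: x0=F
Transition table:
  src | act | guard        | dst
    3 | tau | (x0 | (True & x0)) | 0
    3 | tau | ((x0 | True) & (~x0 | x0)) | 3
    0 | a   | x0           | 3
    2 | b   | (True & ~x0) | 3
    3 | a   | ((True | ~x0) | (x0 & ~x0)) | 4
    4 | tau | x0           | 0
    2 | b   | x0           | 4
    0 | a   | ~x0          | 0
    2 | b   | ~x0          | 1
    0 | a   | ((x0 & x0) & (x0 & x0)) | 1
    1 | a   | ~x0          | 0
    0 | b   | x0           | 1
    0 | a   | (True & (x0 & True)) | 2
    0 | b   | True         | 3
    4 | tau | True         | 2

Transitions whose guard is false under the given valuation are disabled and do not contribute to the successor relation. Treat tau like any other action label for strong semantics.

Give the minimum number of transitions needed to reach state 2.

Answer: 3

Working:
Breadth-first toward 2:
  L0 = {0}
  L1 = {3}
  L2 = {4}
  L3 = {2}
depth(2)=3, e.g. b·a·tau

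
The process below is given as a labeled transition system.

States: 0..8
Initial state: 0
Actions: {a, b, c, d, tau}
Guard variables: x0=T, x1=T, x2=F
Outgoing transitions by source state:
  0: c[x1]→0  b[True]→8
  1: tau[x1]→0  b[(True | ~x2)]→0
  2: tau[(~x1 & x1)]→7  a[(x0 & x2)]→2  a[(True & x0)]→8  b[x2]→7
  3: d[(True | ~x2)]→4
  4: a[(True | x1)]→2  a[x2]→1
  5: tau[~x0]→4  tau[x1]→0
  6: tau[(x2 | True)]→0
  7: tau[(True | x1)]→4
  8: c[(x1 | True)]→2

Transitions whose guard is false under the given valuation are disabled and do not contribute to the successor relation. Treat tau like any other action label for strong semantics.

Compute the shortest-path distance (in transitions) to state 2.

Breadth-first toward 2:
  Layer 0: {0}
  Layer 1: {8}
  Layer 2: {2}
depth(2)=2, e.g. b·c

Answer: 2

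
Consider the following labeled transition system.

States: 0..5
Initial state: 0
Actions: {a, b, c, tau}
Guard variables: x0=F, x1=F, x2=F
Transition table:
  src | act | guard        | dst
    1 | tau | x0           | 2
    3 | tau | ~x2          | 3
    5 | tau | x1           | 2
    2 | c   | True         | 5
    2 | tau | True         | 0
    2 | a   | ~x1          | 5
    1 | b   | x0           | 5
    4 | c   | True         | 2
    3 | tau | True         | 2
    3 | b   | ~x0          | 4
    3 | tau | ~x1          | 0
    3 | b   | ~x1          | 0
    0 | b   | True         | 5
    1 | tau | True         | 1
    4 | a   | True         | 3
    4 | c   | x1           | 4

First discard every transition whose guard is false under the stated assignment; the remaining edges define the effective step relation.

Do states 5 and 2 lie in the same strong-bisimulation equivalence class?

Compute ~ classes (split until stable):
  π0 = {{0,1,2,3,4,5}}
  π1 = {{0},{1},{2},{3},{4},{5}}
6 equivalence class(es) (converged in 2)
[5]={5}  [2]={2}

Answer: NOT BISIMILAR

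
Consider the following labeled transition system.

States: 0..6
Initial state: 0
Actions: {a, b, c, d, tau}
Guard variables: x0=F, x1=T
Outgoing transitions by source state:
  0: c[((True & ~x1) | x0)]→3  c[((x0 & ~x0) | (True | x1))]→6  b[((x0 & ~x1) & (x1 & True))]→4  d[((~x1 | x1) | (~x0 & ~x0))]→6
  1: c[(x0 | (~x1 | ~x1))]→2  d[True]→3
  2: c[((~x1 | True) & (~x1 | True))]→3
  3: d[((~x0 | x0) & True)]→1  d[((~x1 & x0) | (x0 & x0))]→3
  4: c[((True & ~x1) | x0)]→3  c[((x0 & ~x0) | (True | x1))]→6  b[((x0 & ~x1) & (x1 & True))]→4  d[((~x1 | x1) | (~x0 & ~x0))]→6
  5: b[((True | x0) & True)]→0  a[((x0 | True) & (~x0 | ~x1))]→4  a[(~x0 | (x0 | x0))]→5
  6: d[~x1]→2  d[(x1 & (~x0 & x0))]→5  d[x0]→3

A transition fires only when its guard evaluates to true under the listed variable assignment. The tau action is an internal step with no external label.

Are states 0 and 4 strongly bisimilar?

Compute ~ classes (split until stable):
  π0 = {{0,1,2,3,4,5,6}}
  π1 = {{0,4},{1,3},{2},{5},{6}}
stable after 2 split(s): 5 block(s)
[0]={0,4}  [4]={0,4}

Answer: BISIMILAR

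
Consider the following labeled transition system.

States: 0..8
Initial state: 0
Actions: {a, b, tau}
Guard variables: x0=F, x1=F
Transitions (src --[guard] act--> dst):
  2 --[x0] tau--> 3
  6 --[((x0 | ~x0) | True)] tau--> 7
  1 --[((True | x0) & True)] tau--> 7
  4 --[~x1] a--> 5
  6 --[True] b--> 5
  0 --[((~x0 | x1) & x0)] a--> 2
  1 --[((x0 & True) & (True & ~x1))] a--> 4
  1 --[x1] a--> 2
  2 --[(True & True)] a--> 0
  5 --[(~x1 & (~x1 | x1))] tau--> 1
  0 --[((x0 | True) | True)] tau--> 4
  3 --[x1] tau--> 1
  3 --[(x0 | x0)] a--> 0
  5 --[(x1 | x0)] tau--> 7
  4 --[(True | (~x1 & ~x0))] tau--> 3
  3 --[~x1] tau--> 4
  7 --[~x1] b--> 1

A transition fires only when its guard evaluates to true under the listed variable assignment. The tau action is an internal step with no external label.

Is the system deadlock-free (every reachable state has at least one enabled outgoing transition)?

R = {0,1,3,4,5,7}
  0: tau→4  [1 out]
  1: tau→7  [1 out]
  3: tau→4  [1 out]
  4: a→5  tau→3  [2 out]
  5: tau→1  [1 out]
  7: b→1  [1 out]

Answer: DEADLOCK-FREE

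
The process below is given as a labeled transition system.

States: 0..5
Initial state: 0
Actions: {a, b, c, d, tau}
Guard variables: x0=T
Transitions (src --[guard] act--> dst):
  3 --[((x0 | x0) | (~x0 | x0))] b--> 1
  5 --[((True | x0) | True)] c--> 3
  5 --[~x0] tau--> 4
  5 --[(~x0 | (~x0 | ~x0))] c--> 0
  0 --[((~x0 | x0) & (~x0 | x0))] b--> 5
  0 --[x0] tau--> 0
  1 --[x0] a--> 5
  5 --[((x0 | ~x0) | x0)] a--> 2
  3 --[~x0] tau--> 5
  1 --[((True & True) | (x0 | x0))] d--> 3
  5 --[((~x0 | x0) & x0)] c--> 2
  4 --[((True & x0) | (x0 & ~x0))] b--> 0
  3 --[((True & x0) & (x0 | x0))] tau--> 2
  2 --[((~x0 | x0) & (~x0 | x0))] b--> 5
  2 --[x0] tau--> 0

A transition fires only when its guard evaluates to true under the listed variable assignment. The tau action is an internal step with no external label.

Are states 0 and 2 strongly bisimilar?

Bisimulation quotient by refinement:
  round 0: {{0,1,2,3,4,5}}
  round 1: {{0,2,3},{1},{4},{5}}
  round 2: {{0,2},{1},{3},{4},{5}}
Fixed point at round 3; 5 class(es).
class of 0: {0,2}; class of 2: {0,2}

Answer: BISIMILAR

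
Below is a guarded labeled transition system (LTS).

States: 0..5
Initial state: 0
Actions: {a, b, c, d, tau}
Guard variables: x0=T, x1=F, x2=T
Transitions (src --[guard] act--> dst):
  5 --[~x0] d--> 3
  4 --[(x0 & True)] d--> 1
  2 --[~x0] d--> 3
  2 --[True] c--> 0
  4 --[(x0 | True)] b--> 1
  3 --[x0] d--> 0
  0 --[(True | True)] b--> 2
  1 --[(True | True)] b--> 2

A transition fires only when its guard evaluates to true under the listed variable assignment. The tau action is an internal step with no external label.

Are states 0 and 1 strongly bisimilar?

Answer: BISIMILAR

Trace:
Bisimulation quotient by refinement:
  round 0: {{0,1,2,3,4,5}}
  round 1: {{0,1},{2},{3},{4},{5}}
Fixed point at round 2; 5 class(es).
0∈{0,1}, 1∈{0,1}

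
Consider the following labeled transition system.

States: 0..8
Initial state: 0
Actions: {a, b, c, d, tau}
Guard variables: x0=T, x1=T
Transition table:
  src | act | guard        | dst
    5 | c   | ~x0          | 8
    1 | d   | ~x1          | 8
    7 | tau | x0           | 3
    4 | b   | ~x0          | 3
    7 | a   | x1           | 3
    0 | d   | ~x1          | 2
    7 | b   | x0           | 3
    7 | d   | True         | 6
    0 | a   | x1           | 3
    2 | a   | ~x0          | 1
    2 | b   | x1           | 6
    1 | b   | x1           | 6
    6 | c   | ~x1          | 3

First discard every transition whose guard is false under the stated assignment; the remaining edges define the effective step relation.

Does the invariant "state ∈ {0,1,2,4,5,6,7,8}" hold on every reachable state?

Safe = {0,1,2,4,5,6,7,8}
R = {0,3}
  0: ok
  3: VIOLATES
counterexample path to 3: a

Answer: INVARIANT VIOLATED at state 3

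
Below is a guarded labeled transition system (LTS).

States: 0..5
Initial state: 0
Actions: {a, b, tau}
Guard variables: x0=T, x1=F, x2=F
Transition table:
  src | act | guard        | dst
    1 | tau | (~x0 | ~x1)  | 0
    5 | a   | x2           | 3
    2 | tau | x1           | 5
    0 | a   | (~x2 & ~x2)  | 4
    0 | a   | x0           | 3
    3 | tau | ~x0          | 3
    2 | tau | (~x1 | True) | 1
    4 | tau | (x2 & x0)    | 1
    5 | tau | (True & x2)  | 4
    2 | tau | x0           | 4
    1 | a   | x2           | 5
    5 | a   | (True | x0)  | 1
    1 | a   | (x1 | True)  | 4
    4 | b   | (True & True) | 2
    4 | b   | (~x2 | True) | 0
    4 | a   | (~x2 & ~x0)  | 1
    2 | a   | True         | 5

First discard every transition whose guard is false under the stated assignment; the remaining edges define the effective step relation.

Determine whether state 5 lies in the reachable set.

Answer: REACHABLE

Trace:
10 transition(s) survive guard evaluation.
Layer 0: {0}
Layer 1: {3,4}  now seen {0,3,4}
Layer 2: {2}  now seen {0,2,3,4}
Layer 3: {1,5}  now seen {0,1,2,3,4,5}
R = {0,1,2,3,4,5}
trace reaching 5: a·b·a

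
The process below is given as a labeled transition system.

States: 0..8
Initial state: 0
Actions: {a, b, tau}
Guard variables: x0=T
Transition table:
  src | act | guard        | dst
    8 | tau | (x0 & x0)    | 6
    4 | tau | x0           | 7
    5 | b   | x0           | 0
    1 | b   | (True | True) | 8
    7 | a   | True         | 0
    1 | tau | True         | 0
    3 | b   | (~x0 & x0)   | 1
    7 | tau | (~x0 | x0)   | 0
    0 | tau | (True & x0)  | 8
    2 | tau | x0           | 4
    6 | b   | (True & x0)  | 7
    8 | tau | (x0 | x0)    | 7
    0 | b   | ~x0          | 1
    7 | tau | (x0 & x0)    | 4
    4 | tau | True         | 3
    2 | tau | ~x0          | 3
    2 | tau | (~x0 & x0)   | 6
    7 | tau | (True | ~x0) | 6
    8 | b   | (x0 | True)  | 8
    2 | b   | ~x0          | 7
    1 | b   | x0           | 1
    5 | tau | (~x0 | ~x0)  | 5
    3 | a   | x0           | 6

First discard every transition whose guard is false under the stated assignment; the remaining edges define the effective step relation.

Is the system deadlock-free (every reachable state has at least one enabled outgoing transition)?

R = {0,3,4,6,7,8}
  0: tau→8  [1 exit(s)]
  3: a→6  [1 exit(s)]
  4: tau→3  tau→7  [2 exit(s)]
  6: b→7  [1 exit(s)]
  7: a→0  tau→0  tau→4  tau→6  [4 exit(s)]
  8: b→8  tau→6  tau→7  [3 exit(s)]

Answer: DEADLOCK-FREE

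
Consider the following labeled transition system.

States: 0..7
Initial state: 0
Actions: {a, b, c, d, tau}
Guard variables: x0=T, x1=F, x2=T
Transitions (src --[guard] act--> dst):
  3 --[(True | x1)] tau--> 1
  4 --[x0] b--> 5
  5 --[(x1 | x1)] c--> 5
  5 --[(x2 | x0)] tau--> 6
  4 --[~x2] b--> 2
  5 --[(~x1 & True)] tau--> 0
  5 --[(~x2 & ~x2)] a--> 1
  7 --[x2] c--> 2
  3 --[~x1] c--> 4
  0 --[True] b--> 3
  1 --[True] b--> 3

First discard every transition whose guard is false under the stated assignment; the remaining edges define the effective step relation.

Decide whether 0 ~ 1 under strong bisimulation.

Refine partition for ~:
  π0 = {{0,1,2,3,4,5,6,7}}
  π1 = {{0,1,4},{2,6},{3},{5},{7}}
  π2 = {{0,1},{2,6},{3},{4},{5},{7}}
6 equivalence class(es) (converged in 3)
class of 0: {0,1}; class of 1: {0,1}

Answer: BISIMILAR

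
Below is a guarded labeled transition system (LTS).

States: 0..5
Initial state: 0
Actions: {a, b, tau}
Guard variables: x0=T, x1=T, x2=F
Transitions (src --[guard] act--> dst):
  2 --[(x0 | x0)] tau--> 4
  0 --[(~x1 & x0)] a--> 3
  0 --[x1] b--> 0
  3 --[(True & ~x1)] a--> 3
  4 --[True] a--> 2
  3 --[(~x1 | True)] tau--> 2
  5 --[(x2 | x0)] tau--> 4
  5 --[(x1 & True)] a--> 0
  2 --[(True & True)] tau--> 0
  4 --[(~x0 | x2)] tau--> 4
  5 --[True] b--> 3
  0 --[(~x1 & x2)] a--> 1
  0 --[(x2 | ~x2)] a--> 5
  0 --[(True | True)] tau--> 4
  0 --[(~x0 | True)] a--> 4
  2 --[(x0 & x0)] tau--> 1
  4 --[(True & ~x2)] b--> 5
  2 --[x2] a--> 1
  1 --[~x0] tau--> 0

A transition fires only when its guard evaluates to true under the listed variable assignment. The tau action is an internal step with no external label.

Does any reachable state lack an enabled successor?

Answer: DEADLOCK at state 1

Working:
Reach set: {0,1,2,3,4,5}
  0: a→4  a→5  b→0  tau→4  [deg 4]
  1: ∅  [no exit]
  2: tau→0  tau→1  tau→4  [deg 3]
  3: tau→2  [deg 1]
  4: a→2  b→5  [deg 2]
  5: a→0  b→3  tau→4  [deg 3]
witness 1: a·a·tau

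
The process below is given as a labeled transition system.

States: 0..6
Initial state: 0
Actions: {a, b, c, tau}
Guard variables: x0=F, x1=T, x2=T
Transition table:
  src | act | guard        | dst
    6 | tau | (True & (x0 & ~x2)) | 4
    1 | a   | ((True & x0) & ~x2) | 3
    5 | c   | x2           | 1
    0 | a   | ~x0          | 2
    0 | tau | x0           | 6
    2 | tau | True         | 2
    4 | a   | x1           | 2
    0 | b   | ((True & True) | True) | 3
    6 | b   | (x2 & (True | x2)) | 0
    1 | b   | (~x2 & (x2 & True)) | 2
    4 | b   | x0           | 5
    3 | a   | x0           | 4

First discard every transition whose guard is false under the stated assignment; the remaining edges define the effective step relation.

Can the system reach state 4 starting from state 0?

After dropping false guards: 6 live edges.
depth 0: {0}
depth 1: {2,3}  cumulative {0,2,3}
Reachable = {0,2,3}

Answer: UNREACHABLE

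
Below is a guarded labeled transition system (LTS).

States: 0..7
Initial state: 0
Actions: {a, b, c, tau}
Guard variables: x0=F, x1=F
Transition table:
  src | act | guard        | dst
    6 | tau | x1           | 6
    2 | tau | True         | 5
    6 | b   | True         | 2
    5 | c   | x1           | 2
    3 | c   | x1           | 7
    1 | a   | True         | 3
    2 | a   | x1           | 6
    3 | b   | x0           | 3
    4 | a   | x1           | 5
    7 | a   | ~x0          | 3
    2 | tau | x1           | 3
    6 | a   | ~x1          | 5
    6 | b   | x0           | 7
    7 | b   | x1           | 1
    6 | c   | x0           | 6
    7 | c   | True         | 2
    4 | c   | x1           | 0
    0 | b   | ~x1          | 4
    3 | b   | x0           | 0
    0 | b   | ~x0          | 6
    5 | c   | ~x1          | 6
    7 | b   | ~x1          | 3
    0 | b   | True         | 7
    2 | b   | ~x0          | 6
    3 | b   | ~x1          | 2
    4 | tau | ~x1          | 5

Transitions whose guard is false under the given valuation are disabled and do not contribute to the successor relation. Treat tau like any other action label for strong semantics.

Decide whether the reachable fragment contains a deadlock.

Reachable = {0,2,3,4,5,6,7}
  0: b→4  b→6  b→7  [3 out]
  2: b→6  tau→5  [2 out]
  3: b→2  [1 out]
  4: tau→5  [1 out]
  5: c→6  [1 out]
  6: a→5  b→2  [2 out]
  7: a→3  b→3  c→2  [3 out]

Answer: DEADLOCK-FREE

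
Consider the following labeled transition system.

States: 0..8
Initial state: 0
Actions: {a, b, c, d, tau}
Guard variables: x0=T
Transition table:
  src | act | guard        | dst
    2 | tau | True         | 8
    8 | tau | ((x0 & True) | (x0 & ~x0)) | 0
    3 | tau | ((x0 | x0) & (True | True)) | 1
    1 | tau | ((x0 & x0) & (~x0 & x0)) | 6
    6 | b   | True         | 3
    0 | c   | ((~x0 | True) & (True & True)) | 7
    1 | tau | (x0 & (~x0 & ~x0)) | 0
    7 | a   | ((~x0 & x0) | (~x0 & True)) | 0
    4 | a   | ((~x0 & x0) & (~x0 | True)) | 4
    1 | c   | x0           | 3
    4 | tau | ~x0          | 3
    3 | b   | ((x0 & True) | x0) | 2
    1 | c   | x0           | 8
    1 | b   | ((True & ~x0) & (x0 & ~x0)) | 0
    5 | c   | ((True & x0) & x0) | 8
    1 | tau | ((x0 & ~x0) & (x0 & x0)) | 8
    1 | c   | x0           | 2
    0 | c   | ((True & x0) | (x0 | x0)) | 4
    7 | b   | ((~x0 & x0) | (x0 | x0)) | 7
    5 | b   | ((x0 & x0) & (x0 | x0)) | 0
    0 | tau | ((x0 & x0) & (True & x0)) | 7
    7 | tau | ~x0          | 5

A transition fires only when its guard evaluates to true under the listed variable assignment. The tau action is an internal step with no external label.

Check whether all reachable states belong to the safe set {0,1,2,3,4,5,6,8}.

Inv-set: {0,1,2,3,4,5,6,8}
Reachable = {0,4,7}
  0: ✓
  4: ✓
  7: outside
witness against invariant: c → 7

Answer: INVARIANT VIOLATED at state 7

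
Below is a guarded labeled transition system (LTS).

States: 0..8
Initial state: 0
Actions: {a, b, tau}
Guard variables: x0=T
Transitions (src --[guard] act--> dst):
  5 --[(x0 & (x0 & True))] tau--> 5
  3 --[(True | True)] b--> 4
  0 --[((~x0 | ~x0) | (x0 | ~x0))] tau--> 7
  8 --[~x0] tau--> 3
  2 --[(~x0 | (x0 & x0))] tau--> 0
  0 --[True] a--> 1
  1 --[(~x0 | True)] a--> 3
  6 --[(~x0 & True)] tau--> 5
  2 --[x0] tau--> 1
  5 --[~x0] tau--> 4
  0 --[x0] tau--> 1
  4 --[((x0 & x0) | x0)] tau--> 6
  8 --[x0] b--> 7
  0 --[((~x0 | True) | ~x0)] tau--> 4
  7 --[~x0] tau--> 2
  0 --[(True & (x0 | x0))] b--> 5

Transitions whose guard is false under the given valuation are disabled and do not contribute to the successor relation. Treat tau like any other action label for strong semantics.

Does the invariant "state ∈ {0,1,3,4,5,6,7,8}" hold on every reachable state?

Answer: INVARIANT HOLDS

Trace:
Allowed set {0,1,3,4,5,6,7,8}
Reachable = {0,1,3,4,5,6,7}
  0: ✓
  1: ✓
  3: ✓
  4: ✓
  5: ✓
  6: ✓
  7: ✓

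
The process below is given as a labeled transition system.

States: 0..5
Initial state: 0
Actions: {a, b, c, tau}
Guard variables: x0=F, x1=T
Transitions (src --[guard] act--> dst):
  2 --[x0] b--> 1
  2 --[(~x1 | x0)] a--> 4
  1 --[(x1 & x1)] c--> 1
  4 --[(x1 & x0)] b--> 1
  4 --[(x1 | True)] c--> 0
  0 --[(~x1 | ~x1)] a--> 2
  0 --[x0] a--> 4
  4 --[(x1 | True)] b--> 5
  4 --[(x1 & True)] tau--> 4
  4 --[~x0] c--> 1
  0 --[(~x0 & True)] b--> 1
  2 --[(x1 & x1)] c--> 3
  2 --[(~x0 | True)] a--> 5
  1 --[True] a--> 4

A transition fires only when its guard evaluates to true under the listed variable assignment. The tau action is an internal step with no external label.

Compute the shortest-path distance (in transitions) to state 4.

Layered search for 4:
  Layer 0: {0}
  Layer 1: {1}
  Layer 2: {4}
first hit 4 at d=2 via b·a

Answer: 2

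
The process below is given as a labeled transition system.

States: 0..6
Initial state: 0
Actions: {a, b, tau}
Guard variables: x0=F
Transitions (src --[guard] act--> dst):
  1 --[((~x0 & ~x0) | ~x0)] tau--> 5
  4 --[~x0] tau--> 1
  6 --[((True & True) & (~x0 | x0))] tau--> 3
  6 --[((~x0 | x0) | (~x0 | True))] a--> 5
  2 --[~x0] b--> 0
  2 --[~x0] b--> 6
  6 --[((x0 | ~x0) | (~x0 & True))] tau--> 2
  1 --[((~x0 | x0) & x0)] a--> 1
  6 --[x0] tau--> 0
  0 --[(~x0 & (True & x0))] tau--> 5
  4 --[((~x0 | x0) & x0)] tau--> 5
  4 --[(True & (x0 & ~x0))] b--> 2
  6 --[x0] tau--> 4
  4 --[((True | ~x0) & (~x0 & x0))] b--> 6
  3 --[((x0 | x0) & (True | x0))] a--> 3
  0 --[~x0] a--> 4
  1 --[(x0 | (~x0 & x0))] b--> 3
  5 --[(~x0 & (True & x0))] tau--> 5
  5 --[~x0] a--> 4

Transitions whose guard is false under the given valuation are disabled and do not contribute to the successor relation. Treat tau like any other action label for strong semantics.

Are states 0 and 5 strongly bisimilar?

Answer: BISIMILAR

Analysis:
Refine partition for ~:
  P[0] = {{0,1,2,3,4,5,6}}
  P[1] = {{0,5},{1,4},{2},{3},{6}}
  P[2] = {{0,5},{1},{2},{3},{4},{6}}
Fixed point at round 3; 6 class(es).
0∈{0,5}, 5∈{0,5}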